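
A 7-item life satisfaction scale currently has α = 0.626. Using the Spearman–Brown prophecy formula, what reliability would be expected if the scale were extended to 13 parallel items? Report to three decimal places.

predicted reliability = 0.757

Length factor m = 13/7 = 1.8571
α' = m·α / (1 + (m−1)·α)
   = 13/7 × 0.626 / (1 + (13/7 − 1) × 0.626)
   = 1.1626 / 1.5366 = 0.757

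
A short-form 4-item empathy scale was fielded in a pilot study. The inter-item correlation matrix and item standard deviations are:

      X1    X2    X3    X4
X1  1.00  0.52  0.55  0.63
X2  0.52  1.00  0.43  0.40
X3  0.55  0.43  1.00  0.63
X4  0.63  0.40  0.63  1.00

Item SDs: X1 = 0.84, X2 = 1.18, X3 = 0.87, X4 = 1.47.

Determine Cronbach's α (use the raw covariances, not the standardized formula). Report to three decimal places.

Σσ²ᵢ = 0.84² + 1.18² + 0.87² + 1.47² = 5.0158
Covariances σ_ij = r_ij · s_i · s_j:
  σ(X1,X2) = 0.52 × 0.84 × 1.18 = 0.5154
  σ(X1,X3) = 0.55 × 0.84 × 0.87 = 0.4019
  σ(X1,X4) = 0.63 × 0.84 × 1.47 = 0.7779
  σ(X2,X3) = 0.43 × 1.18 × 0.87 = 0.4414
  σ(X2,X4) = 0.40 × 1.18 × 1.47 = 0.6938
  σ(X3,X4) = 0.63 × 0.87 × 1.47 = 0.8057
σ²_T = Σσ²ᵢ + 2·Σσ_ij = 5.0158 + 2 × 3.6361 = 12.2880
α = (4/3)·(1 − 5.0158/12.2880) = 0.789

α = 0.789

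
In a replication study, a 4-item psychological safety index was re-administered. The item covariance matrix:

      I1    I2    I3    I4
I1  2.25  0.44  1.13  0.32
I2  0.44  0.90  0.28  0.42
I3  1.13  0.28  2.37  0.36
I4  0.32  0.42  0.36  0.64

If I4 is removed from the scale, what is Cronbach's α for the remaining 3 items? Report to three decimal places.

Remaining items: I1, I2, I3 (k = 3).
ΣVar(i) = 2.25 + 0.90 + 2.37 = 5.52
total variance = 5.52 + 2 × 1.85 = 9.22
α (item deleted) = (3/2)·(1 − 5.52/9.22) = 0.602

Cronbach's α = 0.602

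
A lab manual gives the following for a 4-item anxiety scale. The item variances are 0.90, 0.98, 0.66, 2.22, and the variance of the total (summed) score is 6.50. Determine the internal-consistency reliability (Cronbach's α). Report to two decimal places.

α = 0.36

Σσ²ᵢ = 0.90 + 0.98 + 0.66 + 2.22 = 4.76
α = (k/(k−1))·(1 − Σσ²ᵢ/σ²_T) = (4/3)·(1 − 4.76/6.50) = 0.36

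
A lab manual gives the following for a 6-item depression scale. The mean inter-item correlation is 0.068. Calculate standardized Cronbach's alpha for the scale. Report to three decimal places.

Standardized α = k·r̄ / (1 + (k−1)·r̄) = 6 × 0.068 / (1 + 5 × 0.068)
  = 0.4080 / 1.3400 = 0.304

standardized Cronbach's alpha = 0.304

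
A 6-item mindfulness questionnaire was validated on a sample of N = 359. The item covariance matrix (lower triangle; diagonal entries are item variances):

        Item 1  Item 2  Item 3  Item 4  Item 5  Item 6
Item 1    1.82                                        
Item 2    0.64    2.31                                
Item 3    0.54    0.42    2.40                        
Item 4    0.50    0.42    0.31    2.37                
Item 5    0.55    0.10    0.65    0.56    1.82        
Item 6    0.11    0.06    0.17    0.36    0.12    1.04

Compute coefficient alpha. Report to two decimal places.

ΣVar(i) = 1.82 + 2.31 + 2.40 + 2.37 + 1.82 + 1.04 = 11.76
Sum of the distinct covariances = 5.51
σ²_total = 11.76 + 2 × 5.51 = 22.78
α = (k/(k−1))·(1 − ΣVar(i)/σ²_total) = (6/5)·(1 − 11.76/22.78) = 0.58

α = 0.58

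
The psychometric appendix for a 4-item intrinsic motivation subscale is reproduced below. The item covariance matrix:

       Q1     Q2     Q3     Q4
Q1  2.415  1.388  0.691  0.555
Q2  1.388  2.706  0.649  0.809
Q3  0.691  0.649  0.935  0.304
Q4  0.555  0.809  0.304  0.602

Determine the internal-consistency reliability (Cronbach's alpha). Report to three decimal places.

Cronbach's alpha = 0.759

Σσᵢ² = 2.415 + 2.706 + 0.935 + 0.602 = 6.658
Σ_{i<j} σ_ij = 4.396
total variance = 6.658 + 2 × 4.396 = 15.450
α = (k/(k−1))·(1 − Σσᵢ²/total variance) = (4/3)·(1 − 6.658/15.450) = 0.759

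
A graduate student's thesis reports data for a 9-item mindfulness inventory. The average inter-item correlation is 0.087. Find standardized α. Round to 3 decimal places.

standardized α = 0.462

Standardized α = k·r̄ / (1 + (k−1)·r̄) = 9 × 0.087 / (1 + 8 × 0.087)
  = 0.7830 / 1.6960 = 0.462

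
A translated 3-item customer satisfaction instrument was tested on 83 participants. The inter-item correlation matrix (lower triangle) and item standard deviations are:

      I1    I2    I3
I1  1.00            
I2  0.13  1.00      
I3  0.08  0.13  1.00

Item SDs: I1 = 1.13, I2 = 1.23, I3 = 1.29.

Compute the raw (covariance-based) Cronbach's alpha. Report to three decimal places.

α = 0.277

Σσ²ᵢ = 1.13² + 1.23² + 1.29² = 4.4539
Covariances σ_ij = r_ij · s_i · s_j:
  σ(I1,I2) = 0.13 × 1.13 × 1.23 = 0.1807
  σ(I1,I3) = 0.08 × 1.13 × 1.29 = 0.1166
  σ(I2,I3) = 0.13 × 1.23 × 1.29 = 0.2063
σ²_T = Σσ²ᵢ + 2·Σσ_ij = 4.4539 + 2 × 0.5036 = 5.4611
α = (3/2)·(1 − 4.4539/5.4611) = 0.277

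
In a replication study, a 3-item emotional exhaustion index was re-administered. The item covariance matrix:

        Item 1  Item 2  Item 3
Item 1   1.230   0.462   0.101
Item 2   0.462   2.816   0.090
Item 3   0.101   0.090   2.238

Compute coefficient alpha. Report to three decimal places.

α = 0.258

Σσ²ᵢ = 1.230 + 2.816 + 2.238 = 6.284
Σ_{i<j} σ_ij = 0.653
Var(T) = 6.284 + 2 × 0.653 = 7.590
α = (k/(k−1))·(1 − Σσ²ᵢ/Var(T)) = (3/2)·(1 − 6.284/7.590) = 0.258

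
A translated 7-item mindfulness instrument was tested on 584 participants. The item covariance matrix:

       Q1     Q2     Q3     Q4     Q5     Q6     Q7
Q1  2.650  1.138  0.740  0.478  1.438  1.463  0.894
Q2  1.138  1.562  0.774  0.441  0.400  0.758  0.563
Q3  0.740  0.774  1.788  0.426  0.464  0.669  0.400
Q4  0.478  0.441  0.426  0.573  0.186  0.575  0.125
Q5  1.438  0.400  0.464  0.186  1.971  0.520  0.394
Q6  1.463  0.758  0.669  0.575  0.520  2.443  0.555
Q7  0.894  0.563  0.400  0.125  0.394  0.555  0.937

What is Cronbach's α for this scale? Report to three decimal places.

α = 0.807

sum of item variances = 2.650 + 1.562 + 1.788 + 0.573 + 1.971 + 2.443 + 0.937 = 11.924
Sum of off-diagonal covariances = 13.401
σ²_total = 11.924 + 2 × 13.401 = 38.726
α = (k/(k−1))·(1 − sum of item variances/σ²_total) = (7/6)·(1 − 11.924/38.726) = 0.807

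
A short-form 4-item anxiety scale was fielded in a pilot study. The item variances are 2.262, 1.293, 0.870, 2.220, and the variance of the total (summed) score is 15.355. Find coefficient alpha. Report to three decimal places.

α = 0.756

Σσ²ᵢ = 2.262 + 1.293 + 0.870 + 2.220 = 6.645
α = (k/(k−1))·(1 − Σσ²ᵢ/total variance) = (4/3)·(1 − 6.645/15.355) = 0.756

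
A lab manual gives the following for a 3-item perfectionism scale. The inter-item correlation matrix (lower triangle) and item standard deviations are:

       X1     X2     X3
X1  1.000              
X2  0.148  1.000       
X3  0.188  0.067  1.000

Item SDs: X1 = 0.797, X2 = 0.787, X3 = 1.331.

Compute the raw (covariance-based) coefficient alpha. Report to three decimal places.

Σσ²ᵢ = 0.797² + 0.787² + 1.331² = 3.0261
Covariances σ_ij = r_ij · s_i · s_j:
  σ(X1,X2) = 0.148 × 0.797 × 0.787 = 0.0928
  σ(X1,X3) = 0.188 × 0.797 × 1.331 = 0.1994
  σ(X2,X3) = 0.067 × 0.787 × 1.331 = 0.0702
σ²_T = Σσ²ᵢ + 2·Σσ_ij = 3.0261 + 2 × 0.3624 = 3.7509
α = (3/2)·(1 − 3.0261/3.7509) = 0.290

α = 0.290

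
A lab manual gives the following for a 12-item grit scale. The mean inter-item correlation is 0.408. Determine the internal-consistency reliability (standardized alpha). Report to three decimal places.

standardized alpha = 0.892

Standardized α = k·r̄ / (1 + (k−1)·r̄) = 12 × 0.408 / (1 + 11 × 0.408)
  = 4.8960 / 5.4880 = 0.892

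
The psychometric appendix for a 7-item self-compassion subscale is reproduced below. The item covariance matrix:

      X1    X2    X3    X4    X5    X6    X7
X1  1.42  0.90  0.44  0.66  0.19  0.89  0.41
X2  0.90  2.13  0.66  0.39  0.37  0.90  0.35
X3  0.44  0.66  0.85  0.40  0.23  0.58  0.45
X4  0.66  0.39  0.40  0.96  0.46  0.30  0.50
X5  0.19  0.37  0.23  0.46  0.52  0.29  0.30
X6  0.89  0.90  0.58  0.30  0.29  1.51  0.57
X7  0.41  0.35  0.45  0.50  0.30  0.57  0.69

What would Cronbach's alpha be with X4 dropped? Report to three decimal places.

Remaining items: X1, X2, X3, X5, X6, X7 (k = 6).
Σσᵢ² = 1.42 + 2.13 + 0.85 + 0.52 + 1.51 + 0.69 = 7.12
σ²_T = 7.12 + 2 × 7.53 = 22.18
α (item deleted) = (6/5)·(1 − 7.12/22.18) = 0.815

α = 0.815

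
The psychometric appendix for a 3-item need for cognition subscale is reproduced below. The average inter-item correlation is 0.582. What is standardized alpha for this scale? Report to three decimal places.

Standardized α = k·r̄ / (1 + (k−1)·r̄) = 3 × 0.582 / (1 + 2 × 0.582)
  = 1.7460 / 2.1640 = 0.807

α = 0.807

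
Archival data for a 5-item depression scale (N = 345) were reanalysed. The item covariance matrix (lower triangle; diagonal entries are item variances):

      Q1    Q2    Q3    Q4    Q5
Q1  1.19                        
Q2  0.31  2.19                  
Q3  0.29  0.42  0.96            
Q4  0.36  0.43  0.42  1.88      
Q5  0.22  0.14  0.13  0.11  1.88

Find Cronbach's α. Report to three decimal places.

Σσᵢ² = 1.19 + 2.19 + 0.96 + 1.88 + 1.88 = 8.10
Sum of off-diagonal covariances = 2.83
total variance = 8.10 + 2 × 2.83 = 13.76
α = (k/(k−1))·(1 − Σσᵢ²/total variance) = (5/4)·(1 − 8.10/13.76) = 0.514

α = 0.514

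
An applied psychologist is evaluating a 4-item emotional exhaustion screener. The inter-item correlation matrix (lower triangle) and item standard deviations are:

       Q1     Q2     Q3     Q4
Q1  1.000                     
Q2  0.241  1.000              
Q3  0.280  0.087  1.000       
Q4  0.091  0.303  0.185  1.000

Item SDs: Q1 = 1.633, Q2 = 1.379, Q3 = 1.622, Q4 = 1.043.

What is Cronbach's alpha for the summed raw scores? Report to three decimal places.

Σσ²ᵢ = 1.633² + 1.379² + 1.622² + 1.043² = 8.2871
Covariances σ_ij = r_ij · s_i · s_j:
  σ(Q1,Q2) = 0.241 × 1.633 × 1.379 = 0.5427
  σ(Q1,Q3) = 0.280 × 1.633 × 1.622 = 0.7416
  σ(Q1,Q4) = 0.091 × 1.633 × 1.043 = 0.1550
  σ(Q2,Q3) = 0.087 × 1.379 × 1.622 = 0.1946
  σ(Q2,Q4) = 0.303 × 1.379 × 1.043 = 0.4358
  σ(Q3,Q4) = 0.185 × 1.622 × 1.043 = 0.3130
σ²_T = Σσ²ᵢ + 2·Σσ_ij = 8.2871 + 2 × 2.3827 = 13.0525
α = (4/3)·(1 − 8.2871/13.0525) = 0.487

Cronbach's alpha = 0.487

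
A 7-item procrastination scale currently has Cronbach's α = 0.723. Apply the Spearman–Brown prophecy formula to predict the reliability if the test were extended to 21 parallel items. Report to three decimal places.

predicted reliability = 0.887

Length factor m = 21/7 = 3.0000
α' = m·α / (1 + (m−1)·α)
   = 21/7 × 0.723 / (1 + (21/7 − 1) × 0.723)
   = 2.1690 / 2.4460 = 0.887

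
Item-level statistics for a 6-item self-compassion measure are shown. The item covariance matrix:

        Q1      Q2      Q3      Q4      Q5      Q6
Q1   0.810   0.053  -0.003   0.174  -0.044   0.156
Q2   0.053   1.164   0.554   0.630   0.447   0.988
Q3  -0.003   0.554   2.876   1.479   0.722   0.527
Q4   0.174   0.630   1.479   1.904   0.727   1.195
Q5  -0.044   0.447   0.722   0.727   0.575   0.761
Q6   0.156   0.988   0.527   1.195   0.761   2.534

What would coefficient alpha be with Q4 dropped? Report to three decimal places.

coefficient alpha = 0.639

Remaining items: Q1, Q2, Q3, Q5, Q6 (k = 5).
sum of item variances = 0.810 + 1.164 + 2.876 + 0.575 + 2.534 = 7.959
σ²_total = 7.959 + 2 × 4.161 = 16.281
α (item deleted) = (5/4)·(1 − 7.959/16.281) = 0.639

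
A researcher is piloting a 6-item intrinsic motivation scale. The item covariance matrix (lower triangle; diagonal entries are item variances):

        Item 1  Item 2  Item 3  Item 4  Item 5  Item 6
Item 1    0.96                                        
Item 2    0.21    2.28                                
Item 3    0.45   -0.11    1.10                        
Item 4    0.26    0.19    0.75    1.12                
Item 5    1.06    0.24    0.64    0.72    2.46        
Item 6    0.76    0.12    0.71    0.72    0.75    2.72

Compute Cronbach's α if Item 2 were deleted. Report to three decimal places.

α = 0.775

Remaining items: Item 1, Item 3, Item 4, Item 5, Item 6 (k = 5).
ΣVar(i) = 0.96 + 1.10 + 1.12 + 2.46 + 2.72 = 8.36
σ²_total = 8.36 + 2 × 6.82 = 22.00
α (item deleted) = (5/4)·(1 − 8.36/22.00) = 0.775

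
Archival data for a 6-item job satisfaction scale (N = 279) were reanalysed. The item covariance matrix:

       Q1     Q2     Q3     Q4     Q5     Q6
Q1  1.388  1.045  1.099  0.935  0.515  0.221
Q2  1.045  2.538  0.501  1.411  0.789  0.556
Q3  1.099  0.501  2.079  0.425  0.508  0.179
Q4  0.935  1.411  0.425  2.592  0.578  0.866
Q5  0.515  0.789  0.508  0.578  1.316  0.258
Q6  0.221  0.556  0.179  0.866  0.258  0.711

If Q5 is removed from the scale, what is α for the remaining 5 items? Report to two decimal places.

Remaining items: Q1, Q2, Q3, Q4, Q6 (k = 5).
Σσᵢ² = 1.388 + 2.538 + 2.079 + 2.592 + 0.711 = 9.308
Var(T) = 9.308 + 2 × 7.238 = 23.784
α (item deleted) = (5/4)·(1 − 9.308/23.784) = 0.76

α = 0.76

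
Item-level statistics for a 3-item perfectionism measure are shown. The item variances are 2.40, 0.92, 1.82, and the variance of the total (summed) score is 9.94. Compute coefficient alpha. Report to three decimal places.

α = 0.724

sum of item variances = 2.40 + 0.92 + 1.82 = 5.14
α = (k/(k−1))·(1 − sum of item variances/Var(T)) = (3/2)·(1 − 5.14/9.94) = 0.724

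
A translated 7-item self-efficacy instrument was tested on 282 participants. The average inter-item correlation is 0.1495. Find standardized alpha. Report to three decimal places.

α = 0.552

Standardized α = k·r̄ / (1 + (k−1)·r̄) = 7 × 0.1495 / (1 + 6 × 0.1495)
  = 1.0465 / 1.8970 = 0.552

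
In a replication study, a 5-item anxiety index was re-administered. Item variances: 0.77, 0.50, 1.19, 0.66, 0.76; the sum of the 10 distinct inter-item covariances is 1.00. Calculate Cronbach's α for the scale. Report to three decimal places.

Cronbach's α = 0.425

sum of item variances = 0.77 + 0.50 + 1.19 + 0.66 + 0.76 = 3.88
Sum of distinct covariances = 1.00
Var(T) = sum of item variances + 2·Σcov = 3.88 + 2 × 1.00 = 5.88
α = (5/4)·(1 − 3.88/5.88) = 0.425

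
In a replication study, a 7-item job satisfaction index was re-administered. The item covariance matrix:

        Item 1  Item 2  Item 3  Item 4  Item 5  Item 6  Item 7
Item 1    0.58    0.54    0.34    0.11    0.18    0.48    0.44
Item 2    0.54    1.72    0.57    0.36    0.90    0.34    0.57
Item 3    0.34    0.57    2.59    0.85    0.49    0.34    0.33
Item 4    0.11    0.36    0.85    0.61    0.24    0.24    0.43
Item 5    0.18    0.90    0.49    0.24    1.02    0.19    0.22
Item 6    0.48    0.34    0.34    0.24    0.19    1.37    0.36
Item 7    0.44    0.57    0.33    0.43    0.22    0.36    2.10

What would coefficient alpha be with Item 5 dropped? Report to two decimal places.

Remaining items: Item 1, Item 2, Item 3, Item 4, Item 6, Item 7 (k = 6).
ΣVar(i) = 0.58 + 1.72 + 2.59 + 0.61 + 1.37 + 2.10 = 8.97
σ²_total = 8.97 + 2 × 6.30 = 21.57
α (item deleted) = (6/5)·(1 − 8.97/21.57) = 0.70

coefficient alpha = 0.70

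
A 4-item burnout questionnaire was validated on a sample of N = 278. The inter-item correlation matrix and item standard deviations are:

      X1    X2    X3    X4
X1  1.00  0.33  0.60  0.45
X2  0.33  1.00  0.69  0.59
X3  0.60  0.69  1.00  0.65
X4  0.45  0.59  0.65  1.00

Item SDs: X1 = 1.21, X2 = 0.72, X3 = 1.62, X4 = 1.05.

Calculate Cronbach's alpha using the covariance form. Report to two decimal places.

Σσ²ᵢ = 1.21² + 0.72² + 1.62² + 1.05² = 5.7094
Covariances σ_ij = r_ij · s_i · s_j:
  σ(X1,X2) = 0.33 × 1.21 × 0.72 = 0.2875
  σ(X1,X3) = 0.60 × 1.21 × 1.62 = 1.1761
  σ(X1,X4) = 0.45 × 1.21 × 1.05 = 0.5717
  σ(X2,X3) = 0.69 × 0.72 × 1.62 = 0.8048
  σ(X2,X4) = 0.59 × 0.72 × 1.05 = 0.4460
  σ(X3,X4) = 0.65 × 1.62 × 1.05 = 1.1057
σ²_T = Σσ²ᵢ + 2·Σσ_ij = 5.7094 + 2 × 4.3918 = 14.4930
α = (4/3)·(1 − 5.7094/14.4930) = 0.81

Cronbach's alpha = 0.81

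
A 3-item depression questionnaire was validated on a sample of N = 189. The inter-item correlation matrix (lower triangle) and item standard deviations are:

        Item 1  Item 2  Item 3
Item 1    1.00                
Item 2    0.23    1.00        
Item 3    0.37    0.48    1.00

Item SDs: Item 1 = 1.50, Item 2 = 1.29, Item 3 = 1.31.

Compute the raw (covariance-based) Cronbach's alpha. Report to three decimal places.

Cronbach's alpha = 0.620

Σσ²ᵢ = 1.50² + 1.29² + 1.31² = 5.6302
Covariances σ_ij = r_ij · s_i · s_j:
  σ(Item 1,Item 2) = 0.23 × 1.50 × 1.29 = 0.4451
  σ(Item 1,Item 3) = 0.37 × 1.50 × 1.31 = 0.7270
  σ(Item 2,Item 3) = 0.48 × 1.29 × 1.31 = 0.8112
σ²_T = Σσ²ᵢ + 2·Σσ_ij = 5.6302 + 2 × 1.9833 = 9.5968
α = (3/2)·(1 − 5.6302/9.5968) = 0.620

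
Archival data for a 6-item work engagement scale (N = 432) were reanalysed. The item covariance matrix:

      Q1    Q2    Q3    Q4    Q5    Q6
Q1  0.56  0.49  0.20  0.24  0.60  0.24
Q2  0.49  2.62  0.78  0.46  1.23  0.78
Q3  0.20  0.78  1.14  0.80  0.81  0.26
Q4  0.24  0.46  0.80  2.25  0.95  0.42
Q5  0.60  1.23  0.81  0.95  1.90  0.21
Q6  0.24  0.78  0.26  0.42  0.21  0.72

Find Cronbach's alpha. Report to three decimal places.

ΣVar(i) = 0.56 + 2.62 + 1.14 + 2.25 + 1.90 + 0.72 = 9.19
Sum of the distinct covariances = 8.47
Var(T) = 9.19 + 2 × 8.47 = 26.13
α = (k/(k−1))·(1 − ΣVar(i)/Var(T)) = (6/5)·(1 − 9.19/26.13) = 0.778

α = 0.778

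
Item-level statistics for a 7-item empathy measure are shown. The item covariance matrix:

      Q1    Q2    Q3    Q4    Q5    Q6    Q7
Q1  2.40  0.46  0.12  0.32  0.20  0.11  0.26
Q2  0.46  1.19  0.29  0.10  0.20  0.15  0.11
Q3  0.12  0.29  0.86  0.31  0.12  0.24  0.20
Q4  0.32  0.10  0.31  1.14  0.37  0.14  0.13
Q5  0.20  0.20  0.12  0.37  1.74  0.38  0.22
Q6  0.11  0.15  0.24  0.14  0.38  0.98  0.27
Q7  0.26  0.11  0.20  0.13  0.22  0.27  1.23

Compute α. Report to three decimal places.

α = 0.579

Σσᵢ² = 2.40 + 1.19 + 0.86 + 1.14 + 1.74 + 0.98 + 1.23 = 9.54
Sum of off-diagonal covariances = 4.70
σ²_total = 9.54 + 2 × 4.70 = 18.94
α = (k/(k−1))·(1 − Σσᵢ²/σ²_total) = (7/6)·(1 − 9.54/18.94) = 0.579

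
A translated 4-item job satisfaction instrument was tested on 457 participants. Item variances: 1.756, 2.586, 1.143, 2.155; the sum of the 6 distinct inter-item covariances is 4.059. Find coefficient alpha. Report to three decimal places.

ΣVar(i) = 1.756 + 2.586 + 1.143 + 2.155 = 7.640
Sum of distinct covariances = 4.059
σ²_T = ΣVar(i) + 2·Σcov = 7.640 + 2 × 4.059 = 15.758
α = (4/3)·(1 − 7.640/15.758) = 0.687

coefficient alpha = 0.687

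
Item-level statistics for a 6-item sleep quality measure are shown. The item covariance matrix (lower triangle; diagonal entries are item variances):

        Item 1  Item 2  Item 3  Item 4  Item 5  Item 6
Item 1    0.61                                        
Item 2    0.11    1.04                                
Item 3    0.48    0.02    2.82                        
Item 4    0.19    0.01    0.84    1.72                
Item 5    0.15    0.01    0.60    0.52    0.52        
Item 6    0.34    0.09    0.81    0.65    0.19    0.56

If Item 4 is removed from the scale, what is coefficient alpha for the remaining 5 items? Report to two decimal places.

coefficient alpha = 0.63

Remaining items: Item 1, Item 2, Item 3, Item 5, Item 6 (k = 5).
ΣVar(i) = 0.61 + 1.04 + 2.82 + 0.52 + 0.56 = 5.55
Var(T) = 5.55 + 2 × 2.80 = 11.15
α (item deleted) = (5/4)·(1 − 5.55/11.15) = 0.63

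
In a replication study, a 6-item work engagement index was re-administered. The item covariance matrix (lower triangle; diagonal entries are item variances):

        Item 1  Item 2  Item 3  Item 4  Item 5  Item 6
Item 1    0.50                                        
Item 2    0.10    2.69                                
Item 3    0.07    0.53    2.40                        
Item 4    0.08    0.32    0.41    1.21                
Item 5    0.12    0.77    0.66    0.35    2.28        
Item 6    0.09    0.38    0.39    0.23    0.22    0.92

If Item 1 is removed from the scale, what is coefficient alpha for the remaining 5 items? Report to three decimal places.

α = 0.591

Remaining items: Item 2, Item 3, Item 4, Item 5, Item 6 (k = 5).
Σσᵢ² = 2.69 + 2.40 + 1.21 + 2.28 + 0.92 = 9.50
σ²_total = 9.50 + 2 × 4.26 = 18.02
α (item deleted) = (5/4)·(1 − 9.50/18.02) = 0.591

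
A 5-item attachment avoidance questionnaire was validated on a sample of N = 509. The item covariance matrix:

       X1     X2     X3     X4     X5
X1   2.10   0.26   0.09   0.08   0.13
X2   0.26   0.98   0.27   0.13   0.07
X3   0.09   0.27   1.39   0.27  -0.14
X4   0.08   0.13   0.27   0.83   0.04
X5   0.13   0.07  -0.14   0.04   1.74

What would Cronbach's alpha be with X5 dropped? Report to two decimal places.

Cronbach's alpha = 0.39

Remaining items: X1, X2, X3, X4 (k = 4).
ΣVar(i) = 2.10 + 0.98 + 1.39 + 0.83 = 5.30
σ²_total = 5.30 + 2 × 1.10 = 7.50
α (item deleted) = (4/3)·(1 − 5.30/7.50) = 0.39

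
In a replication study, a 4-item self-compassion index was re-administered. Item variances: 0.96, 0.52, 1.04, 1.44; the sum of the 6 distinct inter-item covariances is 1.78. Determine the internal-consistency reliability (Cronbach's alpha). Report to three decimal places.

sum of item variances = 0.96 + 0.52 + 1.04 + 1.44 = 3.96
Sum of distinct covariances = 1.78
total variance = sum of item variances + 2·Σcov = 3.96 + 2 × 1.78 = 7.52
α = (4/3)·(1 − 3.96/7.52) = 0.631

α = 0.631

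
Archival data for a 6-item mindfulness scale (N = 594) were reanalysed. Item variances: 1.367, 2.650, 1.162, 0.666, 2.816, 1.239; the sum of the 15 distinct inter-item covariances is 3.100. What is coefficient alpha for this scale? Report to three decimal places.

Σσᵢ² = 1.367 + 2.650 + 1.162 + 0.666 + 2.816 + 1.239 = 9.900
Sum of distinct covariances = 3.100
Var(T) = Σσᵢ² + 2·Σcov = 9.900 + 2 × 3.100 = 16.100
α = (6/5)·(1 − 9.900/16.100) = 0.462

α = 0.462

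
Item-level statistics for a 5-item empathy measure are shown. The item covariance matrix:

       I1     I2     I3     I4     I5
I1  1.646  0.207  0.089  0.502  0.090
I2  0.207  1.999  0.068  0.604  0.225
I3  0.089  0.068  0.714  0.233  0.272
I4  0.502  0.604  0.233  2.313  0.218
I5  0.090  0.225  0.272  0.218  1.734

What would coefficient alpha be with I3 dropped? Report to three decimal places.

Remaining items: I1, I2, I4, I5 (k = 4).
Σσᵢ² = 1.646 + 1.999 + 2.313 + 1.734 = 7.692
total variance = 7.692 + 2 × 1.846 = 11.384
α (item deleted) = (4/3)·(1 − 7.692/11.384) = 0.432

coefficient alpha = 0.432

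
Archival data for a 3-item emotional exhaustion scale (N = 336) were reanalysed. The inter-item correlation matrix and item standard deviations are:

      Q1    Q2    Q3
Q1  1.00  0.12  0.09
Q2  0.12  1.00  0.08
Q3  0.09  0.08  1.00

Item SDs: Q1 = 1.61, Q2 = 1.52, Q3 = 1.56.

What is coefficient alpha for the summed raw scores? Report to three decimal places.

Σσ²ᵢ = 1.61² + 1.52² + 1.56² = 7.3361
Covariances σ_ij = r_ij · s_i · s_j:
  σ(Q1,Q2) = 0.12 × 1.61 × 1.52 = 0.2937
  σ(Q1,Q3) = 0.09 × 1.61 × 1.56 = 0.2260
  σ(Q2,Q3) = 0.08 × 1.52 × 1.56 = 0.1897
σ²_T = Σσ²ᵢ + 2·Σσ_ij = 7.3361 + 2 × 0.7094 = 8.7549
α = (3/2)·(1 − 7.3361/8.7549) = 0.243

α = 0.243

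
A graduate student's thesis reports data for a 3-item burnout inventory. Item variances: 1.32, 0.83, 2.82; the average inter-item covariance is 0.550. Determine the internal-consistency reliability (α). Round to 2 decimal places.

α = 0.60

ΣVar(i) = 1.32 + 0.83 + 2.82 = 4.97
Sum of the 3 distinct covariances = 3 × 0.550 = 1.650
σ²_T = ΣVar(i) + 2·Σcov = 4.97 + 2 × 1.650 = 8.270
α = (3/2)·(1 − 4.97/8.270) = 0.60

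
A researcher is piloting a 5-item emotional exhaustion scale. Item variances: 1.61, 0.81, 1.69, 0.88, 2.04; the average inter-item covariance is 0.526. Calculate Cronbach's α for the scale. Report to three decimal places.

Σσᵢ² = 1.61 + 0.81 + 1.69 + 0.88 + 2.04 = 7.03
Sum of the 10 distinct covariances = 10 × 0.526 = 5.260
σ²_T = Σσᵢ² + 2·Σcov = 7.03 + 2 × 5.260 = 17.550
α = (5/4)·(1 − 7.03/17.550) = 0.749

α = 0.749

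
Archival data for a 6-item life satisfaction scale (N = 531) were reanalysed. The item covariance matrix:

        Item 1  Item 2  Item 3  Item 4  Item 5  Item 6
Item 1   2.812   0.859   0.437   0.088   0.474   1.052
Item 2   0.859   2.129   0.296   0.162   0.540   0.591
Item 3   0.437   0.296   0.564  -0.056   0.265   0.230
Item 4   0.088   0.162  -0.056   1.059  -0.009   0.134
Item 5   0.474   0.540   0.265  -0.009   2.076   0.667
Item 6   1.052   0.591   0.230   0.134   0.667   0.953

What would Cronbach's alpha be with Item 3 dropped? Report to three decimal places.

Cronbach's alpha = 0.628

Remaining items: Item 1, Item 2, Item 4, Item 5, Item 6 (k = 5).
ΣVar(i) = 2.812 + 2.129 + 1.059 + 2.076 + 0.953 = 9.029
Var(T) = 9.029 + 2 × 4.558 = 18.145
α (item deleted) = (5/4)·(1 − 9.029/18.145) = 0.628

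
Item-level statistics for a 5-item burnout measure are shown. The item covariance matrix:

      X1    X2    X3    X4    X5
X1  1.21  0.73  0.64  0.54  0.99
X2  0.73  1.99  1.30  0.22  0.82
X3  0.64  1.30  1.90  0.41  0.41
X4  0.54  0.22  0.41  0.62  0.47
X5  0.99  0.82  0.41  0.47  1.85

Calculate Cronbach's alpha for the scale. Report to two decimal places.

Cronbach's alpha = 0.79

Σσ²ᵢ = 1.21 + 1.99 + 1.90 + 0.62 + 1.85 = 7.57
Sum of the distinct covariances = 6.53
σ²_T = 7.57 + 2 × 6.53 = 20.63
α = (k/(k−1))·(1 − Σσ²ᵢ/σ²_T) = (5/4)·(1 − 7.57/20.63) = 0.79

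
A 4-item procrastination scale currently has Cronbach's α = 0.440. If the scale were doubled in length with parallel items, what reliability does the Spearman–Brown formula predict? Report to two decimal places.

Length factor m = 2
α' = m·α / (1 + (m−1)·α)
   = 2 × 0.440 / (1 + (2 − 1) × 0.440)
   = 0.8800 / 1.4400 = 0.61

predicted reliability = 0.61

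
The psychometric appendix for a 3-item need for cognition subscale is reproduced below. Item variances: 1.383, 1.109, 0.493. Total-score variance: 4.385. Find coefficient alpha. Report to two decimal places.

Σσ²ᵢ = 1.383 + 1.109 + 0.493 = 2.985
α = (k/(k−1))·(1 − Σσ²ᵢ/σ²_total) = (3/2)·(1 − 2.985/4.385) = 0.48

coefficient alpha = 0.48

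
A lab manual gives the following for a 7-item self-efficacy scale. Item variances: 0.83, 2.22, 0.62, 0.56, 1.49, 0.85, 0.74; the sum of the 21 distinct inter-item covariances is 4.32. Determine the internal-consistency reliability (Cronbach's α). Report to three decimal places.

α = 0.632

ΣVar(i) = 0.83 + 2.22 + 0.62 + 0.56 + 1.49 + 0.85 + 0.74 = 7.31
Sum of distinct covariances = 4.32
σ²_T = ΣVar(i) + 2·Σcov = 7.31 + 2 × 4.32 = 15.95
α = (7/6)·(1 − 7.31/15.95) = 0.632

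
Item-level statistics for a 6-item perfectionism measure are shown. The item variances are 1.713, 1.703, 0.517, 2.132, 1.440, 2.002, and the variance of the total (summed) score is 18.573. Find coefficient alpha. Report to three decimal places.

α = 0.586

ΣVar(i) = 1.713 + 1.703 + 0.517 + 2.132 + 1.440 + 2.002 = 9.507
α = (k/(k−1))·(1 − ΣVar(i)/σ²_T) = (6/5)·(1 − 9.507/18.573) = 0.586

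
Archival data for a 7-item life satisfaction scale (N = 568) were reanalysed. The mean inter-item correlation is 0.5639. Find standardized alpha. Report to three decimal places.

Standardized α = k·r̄ / (1 + (k−1)·r̄) = 7 × 0.5639 / (1 + 6 × 0.5639)
  = 3.9473 / 4.3834 = 0.901

α = 0.901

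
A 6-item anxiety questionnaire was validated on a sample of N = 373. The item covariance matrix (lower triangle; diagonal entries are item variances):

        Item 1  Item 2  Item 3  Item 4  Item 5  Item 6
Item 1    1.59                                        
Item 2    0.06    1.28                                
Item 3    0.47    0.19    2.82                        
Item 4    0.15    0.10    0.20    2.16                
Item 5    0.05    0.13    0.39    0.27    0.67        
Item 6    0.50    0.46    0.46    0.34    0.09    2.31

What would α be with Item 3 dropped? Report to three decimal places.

Remaining items: Item 1, Item 2, Item 4, Item 5, Item 6 (k = 5).
Σσᵢ² = 1.59 + 1.28 + 2.16 + 0.67 + 2.31 = 8.01
total variance = 8.01 + 2 × 2.15 = 12.31
α (item deleted) = (5/4)·(1 − 8.01/12.31) = 0.437

α = 0.437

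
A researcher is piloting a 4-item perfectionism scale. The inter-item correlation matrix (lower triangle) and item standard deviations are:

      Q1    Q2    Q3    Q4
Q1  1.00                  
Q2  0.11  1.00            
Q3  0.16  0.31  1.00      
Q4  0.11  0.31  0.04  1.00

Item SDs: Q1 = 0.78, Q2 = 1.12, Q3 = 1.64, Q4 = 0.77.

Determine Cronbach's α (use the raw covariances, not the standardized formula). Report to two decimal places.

Σσ²ᵢ = 0.78² + 1.12² + 1.64² + 0.77² = 5.1453
Covariances σ_ij = r_ij · s_i · s_j:
  σ(Q1,Q2) = 0.11 × 0.78 × 1.12 = 0.0961
  σ(Q1,Q3) = 0.16 × 0.78 × 1.64 = 0.2047
  σ(Q1,Q4) = 0.11 × 0.78 × 0.77 = 0.0661
  σ(Q2,Q3) = 0.31 × 1.12 × 1.64 = 0.5694
  σ(Q2,Q4) = 0.31 × 1.12 × 0.77 = 0.2673
  σ(Q3,Q4) = 0.04 × 1.64 × 0.77 = 0.0505
σ²_T = Σσ²ᵢ + 2·Σσ_ij = 5.1453 + 2 × 1.2541 = 7.6535
α = (4/3)·(1 − 5.1453/7.6535) = 0.44

Cronbach's α = 0.44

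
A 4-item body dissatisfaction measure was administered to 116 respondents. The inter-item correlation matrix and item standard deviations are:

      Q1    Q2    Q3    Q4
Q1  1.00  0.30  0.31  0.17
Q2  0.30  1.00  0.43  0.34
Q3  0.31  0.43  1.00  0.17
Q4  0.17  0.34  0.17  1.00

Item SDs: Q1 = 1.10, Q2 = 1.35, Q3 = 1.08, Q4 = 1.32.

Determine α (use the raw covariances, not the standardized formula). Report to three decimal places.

Σσ²ᵢ = 1.10² + 1.35² + 1.08² + 1.32² = 5.9413
Covariances σ_ij = r_ij · s_i · s_j:
  σ(Q1,Q2) = 0.30 × 1.10 × 1.35 = 0.4455
  σ(Q1,Q3) = 0.31 × 1.10 × 1.08 = 0.3683
  σ(Q1,Q4) = 0.17 × 1.10 × 1.32 = 0.2468
  σ(Q2,Q3) = 0.43 × 1.35 × 1.08 = 0.6269
  σ(Q2,Q4) = 0.34 × 1.35 × 1.32 = 0.6059
  σ(Q3,Q4) = 0.17 × 1.08 × 1.32 = 0.2424
σ²_T = Σσ²ᵢ + 2·Σσ_ij = 5.9413 + 2 × 2.5358 = 11.0129
α = (4/3)·(1 − 5.9413/11.0129) = 0.614

α = 0.614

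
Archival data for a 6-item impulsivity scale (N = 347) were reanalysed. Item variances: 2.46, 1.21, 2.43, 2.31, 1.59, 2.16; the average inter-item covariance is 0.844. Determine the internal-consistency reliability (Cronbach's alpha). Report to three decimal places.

ΣVar(i) = 2.46 + 1.21 + 2.43 + 2.31 + 1.59 + 2.16 = 12.16
Sum of the 15 distinct covariances = 15 × 0.844 = 12.660
σ²_total = ΣVar(i) + 2·Σcov = 12.16 + 2 × 12.660 = 37.480
α = (6/5)·(1 − 12.16/37.480) = 0.811

α = 0.811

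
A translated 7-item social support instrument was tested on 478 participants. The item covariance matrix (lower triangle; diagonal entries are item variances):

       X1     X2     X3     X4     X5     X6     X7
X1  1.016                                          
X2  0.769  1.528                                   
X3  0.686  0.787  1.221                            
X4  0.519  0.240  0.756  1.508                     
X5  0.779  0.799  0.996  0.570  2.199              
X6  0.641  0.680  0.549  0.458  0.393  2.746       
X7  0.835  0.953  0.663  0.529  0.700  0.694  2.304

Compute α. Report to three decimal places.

α = 0.806

Σσ²ᵢ = 1.016 + 1.528 + 1.221 + 1.508 + 2.199 + 2.746 + 2.304 = 12.522
Sum of off-diagonal covariances = 13.996
total variance = 12.522 + 2 × 13.996 = 40.514
α = (k/(k−1))·(1 − Σσ²ᵢ/total variance) = (7/6)·(1 − 12.522/40.514) = 0.806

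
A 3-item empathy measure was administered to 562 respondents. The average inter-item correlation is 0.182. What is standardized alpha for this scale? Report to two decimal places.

Standardized α = k·r̄ / (1 + (k−1)·r̄) = 3 × 0.182 / (1 + 2 × 0.182)
  = 0.5460 / 1.3640 = 0.40

standardized alpha = 0.40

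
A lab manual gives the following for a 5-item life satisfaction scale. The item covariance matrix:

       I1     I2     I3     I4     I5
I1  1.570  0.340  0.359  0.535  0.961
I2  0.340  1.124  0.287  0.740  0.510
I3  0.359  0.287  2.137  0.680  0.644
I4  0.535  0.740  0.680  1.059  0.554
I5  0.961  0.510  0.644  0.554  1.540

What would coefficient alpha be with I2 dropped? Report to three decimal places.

α = 0.723

Remaining items: I1, I3, I4, I5 (k = 4).
Σσ²ᵢ = 1.570 + 2.137 + 1.059 + 1.540 = 6.306
σ²_total = 6.306 + 2 × 3.733 = 13.772
α (item deleted) = (4/3)·(1 − 6.306/13.772) = 0.723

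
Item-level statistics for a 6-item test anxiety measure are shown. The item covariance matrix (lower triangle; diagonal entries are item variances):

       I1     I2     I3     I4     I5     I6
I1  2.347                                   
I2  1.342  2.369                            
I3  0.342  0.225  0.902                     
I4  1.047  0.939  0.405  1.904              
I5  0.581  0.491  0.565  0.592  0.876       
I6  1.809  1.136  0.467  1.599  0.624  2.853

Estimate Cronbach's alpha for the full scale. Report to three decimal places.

ΣVar(i) = 2.347 + 2.369 + 0.902 + 1.904 + 0.876 + 2.853 = 11.251
Sum of the distinct covariances = 12.164
Var(T) = 11.251 + 2 × 12.164 = 35.579
α = (k/(k−1))·(1 − ΣVar(i)/Var(T)) = (6/5)·(1 − 11.251/35.579) = 0.821

α = 0.821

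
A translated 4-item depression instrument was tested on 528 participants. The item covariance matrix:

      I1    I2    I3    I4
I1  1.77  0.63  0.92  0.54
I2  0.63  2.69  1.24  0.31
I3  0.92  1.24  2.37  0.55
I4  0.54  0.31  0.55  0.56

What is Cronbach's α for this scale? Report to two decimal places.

Cronbach's α = 0.71

Σσ²ᵢ = 1.77 + 2.69 + 2.37 + 0.56 = 7.39
Sum of the distinct covariances = 4.19
σ²_T = 7.39 + 2 × 4.19 = 15.77
α = (k/(k−1))·(1 − Σσ²ᵢ/σ²_T) = (4/3)·(1 − 7.39/15.77) = 0.71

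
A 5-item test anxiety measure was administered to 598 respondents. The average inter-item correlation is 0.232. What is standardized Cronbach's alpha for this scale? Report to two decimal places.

Standardized α = k·r̄ / (1 + (k−1)·r̄) = 5 × 0.232 / (1 + 4 × 0.232)
  = 1.1600 / 1.9280 = 0.60

α = 0.60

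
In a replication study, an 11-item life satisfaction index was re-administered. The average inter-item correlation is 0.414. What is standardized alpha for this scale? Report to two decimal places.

Standardized α = k·r̄ / (1 + (k−1)·r̄) = 11 × 0.414 / (1 + 10 × 0.414)
  = 4.5540 / 5.1400 = 0.89

standardized alpha = 0.89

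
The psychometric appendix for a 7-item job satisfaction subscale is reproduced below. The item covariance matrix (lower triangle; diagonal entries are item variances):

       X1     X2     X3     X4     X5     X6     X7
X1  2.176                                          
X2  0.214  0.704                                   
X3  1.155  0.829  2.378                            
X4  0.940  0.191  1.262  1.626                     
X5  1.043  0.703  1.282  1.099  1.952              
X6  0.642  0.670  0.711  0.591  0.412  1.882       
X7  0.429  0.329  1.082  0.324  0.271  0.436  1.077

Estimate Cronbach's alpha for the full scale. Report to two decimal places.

ΣVar(i) = 2.176 + 0.704 + 2.378 + 1.626 + 1.952 + 1.882 + 1.077 = 11.795
Sum of off-diagonal covariances = 14.615
σ²_T = 11.795 + 2 × 14.615 = 41.025
α = (k/(k−1))·(1 − ΣVar(i)/σ²_T) = (7/6)·(1 − 11.795/41.025) = 0.83

α = 0.83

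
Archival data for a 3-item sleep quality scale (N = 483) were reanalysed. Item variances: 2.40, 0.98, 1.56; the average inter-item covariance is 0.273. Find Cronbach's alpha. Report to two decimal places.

Cronbach's alpha = 0.37

Σσᵢ² = 2.40 + 0.98 + 1.56 = 4.94
Sum of the 3 distinct covariances = 3 × 0.273 = 0.819
σ²_total = Σσᵢ² + 2·Σcov = 4.94 + 2 × 0.819 = 6.578
α = (3/2)·(1 − 4.94/6.578) = 0.37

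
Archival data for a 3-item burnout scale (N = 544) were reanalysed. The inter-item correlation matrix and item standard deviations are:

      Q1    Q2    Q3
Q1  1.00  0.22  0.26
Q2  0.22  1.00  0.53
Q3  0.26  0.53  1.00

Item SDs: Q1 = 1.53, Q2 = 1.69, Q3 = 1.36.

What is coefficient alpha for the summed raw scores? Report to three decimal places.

Σσ²ᵢ = 1.53² + 1.69² + 1.36² = 7.0466
Covariances σ_ij = r_ij · s_i · s_j:
  σ(Q1,Q2) = 0.22 × 1.53 × 1.69 = 0.5689
  σ(Q1,Q3) = 0.26 × 1.53 × 1.36 = 0.5410
  σ(Q2,Q3) = 0.53 × 1.69 × 1.36 = 1.2182
σ²_T = Σσ²ᵢ + 2·Σσ_ij = 7.0466 + 2 × 2.3281 = 11.7028
α = (3/2)·(1 − 7.0466/11.7028) = 0.597

α = 0.597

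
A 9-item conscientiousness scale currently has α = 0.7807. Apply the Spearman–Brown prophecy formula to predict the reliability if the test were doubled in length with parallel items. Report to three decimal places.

predicted reliability = 0.877

Length factor m = 2
α' = m·α / (1 + (m−1)·α)
   = 2 × 0.7807 / (1 + (2 − 1) × 0.7807)
   = 1.5614 / 1.7807 = 0.877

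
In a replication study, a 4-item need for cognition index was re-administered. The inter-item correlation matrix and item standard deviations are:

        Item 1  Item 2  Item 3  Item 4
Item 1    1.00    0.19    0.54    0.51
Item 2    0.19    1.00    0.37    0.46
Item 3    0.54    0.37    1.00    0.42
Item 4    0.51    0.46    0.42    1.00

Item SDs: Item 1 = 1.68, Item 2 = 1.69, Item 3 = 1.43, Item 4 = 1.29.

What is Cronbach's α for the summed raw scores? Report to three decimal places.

Σσ²ᵢ = 1.68² + 1.69² + 1.43² + 1.29² = 9.3875
Covariances σ_ij = r_ij · s_i · s_j:
  σ(Item 1,Item 2) = 0.19 × 1.68 × 1.69 = 0.5394
  σ(Item 1,Item 3) = 0.54 × 1.68 × 1.43 = 1.2973
  σ(Item 1,Item 4) = 0.51 × 1.68 × 1.29 = 1.1053
  σ(Item 2,Item 3) = 0.37 × 1.69 × 1.43 = 0.8942
  σ(Item 2,Item 4) = 0.46 × 1.69 × 1.29 = 1.0028
  σ(Item 3,Item 4) = 0.42 × 1.43 × 1.29 = 0.7748
σ²_T = Σσ²ᵢ + 2·Σσ_ij = 9.3875 + 2 × 5.6138 = 20.6151
α = (4/3)·(1 − 9.3875/20.6151) = 0.726

α = 0.726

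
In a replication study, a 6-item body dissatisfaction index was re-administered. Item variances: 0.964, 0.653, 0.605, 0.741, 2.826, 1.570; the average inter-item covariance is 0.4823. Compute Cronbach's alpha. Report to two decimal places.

Σσᵢ² = 0.964 + 0.653 + 0.605 + 0.741 + 2.826 + 1.570 = 7.359
Sum of the 15 distinct covariances = 15 × 0.4823 = 7.2345
total variance = Σσᵢ² + 2·Σcov = 7.359 + 2 × 7.2345 = 21.8280
α = (6/5)·(1 − 7.359/21.8280) = 0.80

Cronbach's alpha = 0.80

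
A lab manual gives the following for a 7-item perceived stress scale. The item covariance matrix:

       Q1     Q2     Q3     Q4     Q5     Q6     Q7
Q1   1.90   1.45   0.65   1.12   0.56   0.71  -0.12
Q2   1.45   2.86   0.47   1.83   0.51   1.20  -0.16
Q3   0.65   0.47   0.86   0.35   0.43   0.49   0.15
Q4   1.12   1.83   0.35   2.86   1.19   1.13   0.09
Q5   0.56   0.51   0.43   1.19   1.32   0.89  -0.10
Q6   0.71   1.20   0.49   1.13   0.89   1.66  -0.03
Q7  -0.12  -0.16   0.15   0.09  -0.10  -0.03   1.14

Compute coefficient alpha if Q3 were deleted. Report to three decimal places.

Remaining items: Q1, Q2, Q4, Q5, Q6, Q7 (k = 6).
ΣVar(i) = 1.90 + 2.86 + 2.86 + 1.32 + 1.66 + 1.14 = 11.74
total variance = 11.74 + 2 × 10.27 = 32.28
α (item deleted) = (6/5)·(1 − 11.74/32.28) = 0.764

α = 0.764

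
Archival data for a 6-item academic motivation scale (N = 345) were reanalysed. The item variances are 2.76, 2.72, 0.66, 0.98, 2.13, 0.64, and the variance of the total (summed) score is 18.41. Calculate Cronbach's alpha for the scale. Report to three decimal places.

Σσᵢ² = 2.76 + 2.72 + 0.66 + 0.98 + 2.13 + 0.64 = 9.89
α = (k/(k−1))·(1 − Σσᵢ²/σ²_T) = (6/5)·(1 − 9.89/18.41) = 0.555

Cronbach's alpha = 0.555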